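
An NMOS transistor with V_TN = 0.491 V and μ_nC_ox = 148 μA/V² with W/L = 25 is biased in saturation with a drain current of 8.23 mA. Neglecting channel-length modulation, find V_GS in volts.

k_n = μ_nC_ox · (W/L) = 3.7 mA/V².
In saturation I_D = ½ k_n (V_GS − V_TN)², so V_GS − V_TN = √(2 I_D / k_n) = √(2 × 8.23 / 3.7) = 2.11 V.
V_GS = 0.491 + 2.11 = 2.6 V.

V_GS = 2.60 V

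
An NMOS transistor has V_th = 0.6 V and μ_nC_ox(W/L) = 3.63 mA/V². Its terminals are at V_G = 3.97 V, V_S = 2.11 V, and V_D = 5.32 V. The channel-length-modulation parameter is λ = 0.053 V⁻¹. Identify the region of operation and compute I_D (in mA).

V_GS = V_G − V_S = 3.97 − 2.11 = 1.86 V; V_DS = V_D − V_S = 5.32 − 2.11 = 3.21 V.
V_ov = V_GS − V_th = 1.86 − 0.6 = 1.26 V.
Since V_DS = 3.21 V ≥ V_ov = 1.26 V, the device is in saturation.
I_D = ½ k_n V_ov² (1 + λ V_DS) = 0.5 × 3.63 × 1.26² × (1 + 0.053 × 3.21) = 3.37 mA.

Saturation; I_D = 3.37 mA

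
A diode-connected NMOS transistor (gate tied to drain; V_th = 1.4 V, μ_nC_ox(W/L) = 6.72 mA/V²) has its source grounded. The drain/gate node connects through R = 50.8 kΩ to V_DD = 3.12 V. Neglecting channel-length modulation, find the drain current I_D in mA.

With gate tied to drain, V_GS = V_DS ≥ V_GS − V_th, so the device is in saturation.
KCL at the drain: ½ k_n (V_GS − V_th)² = (V_DD − V_GS)/R.
Let x = V_GS − 1.4. Then 171 x² + x − 1.72 = 0, giving x = 0.0975 V (positive root), so V_GS = 1.5 V.
I_D = (V_DD − V_GS)/R = (3.12 − 1.5) / 50.8 = 0.0319 mA.

I_D = 0.0319 mA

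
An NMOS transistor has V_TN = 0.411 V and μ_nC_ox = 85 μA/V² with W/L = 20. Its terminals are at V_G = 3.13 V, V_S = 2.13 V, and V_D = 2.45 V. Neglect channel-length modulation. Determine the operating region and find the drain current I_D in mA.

V_GS = V_G − V_S = 3.13 − 2.13 = 1 V; V_DS = V_D − V_S = 2.45 − 2.13 = 0.32 V.
k_n = μ_nC_ox · (W/L) = 1.7 mA/V².
V_ov = V_GS − V_TN = 1 − 0.411 = 0.589 V.
Since V_DS = 0.32 V < V_ov = 0.589 V, the device is in the triode region.
I_D = k_n [V_ov · V_DS − ½ V_DS²] = 1.7 × [0.589 × 0.32 − 0.5 × 0.32²] = 0.233 mA.

Triode; I_D = 0.233 mA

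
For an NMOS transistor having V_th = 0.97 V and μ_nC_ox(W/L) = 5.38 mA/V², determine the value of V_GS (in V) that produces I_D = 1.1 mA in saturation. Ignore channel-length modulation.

In saturation I_D = ½ k_n (V_GS − V_th)², so V_GS − V_th = √(2 I_D / k_n) = √(2 × 1.1 / 5.38) = 0.639 V.
V_GS = 0.97 + 0.639 = 1.61 V.

V_GS = 1.61 V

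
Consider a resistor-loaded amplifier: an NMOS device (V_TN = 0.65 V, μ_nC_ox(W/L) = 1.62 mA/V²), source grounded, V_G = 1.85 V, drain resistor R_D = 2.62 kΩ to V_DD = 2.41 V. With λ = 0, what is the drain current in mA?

V_GS = V_G = 1.85 V, so V_ov = 1.85 − 0.65 = 1.2 V.
Assume saturation: I_D = ½ k_n V_ov² = 0.5 × 1.62 × 1.2² = 1.17 mA, giving V_DS = V_DD − I_D R_D = 2.41 − 1.17 × 2.62 = -0.646 V.
But -0.646 V < V_ov = 1.2 V, so the device is actually in triode.
In triode I_D = k_n[V_ov V_DS − ½ V_DS²] and I_D = (V_DD − V_DS)/R_D. Equating: 2.12 V_DS² − 6.093 V_DS + 2.41 = 0, giving V_DS = 0.474 V (the root below V_ov).
I_D = (2.41 − 0.474) / 2.62 = 0.739 mA.

I_D = 0.739 mA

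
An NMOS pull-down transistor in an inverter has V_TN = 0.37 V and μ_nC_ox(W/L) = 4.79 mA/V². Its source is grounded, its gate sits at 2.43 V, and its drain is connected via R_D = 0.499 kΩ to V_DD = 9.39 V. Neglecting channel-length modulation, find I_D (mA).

V_GS = V_G = 2.43 V, so V_ov = 2.43 − 0.37 = 2.06 V.
Assume saturation: I_D = ½ k_n V_ov² = 0.5 × 4.79 × 2.06² = 10.2 mA, giving V_DS = V_DD − I_D R_D = 9.39 − 10.2 × 0.499 = 4.32 V.
V_DS = 4.32 V ≥ V_ov = 2.06 V, confirming saturation.

I_D = 10.2 mA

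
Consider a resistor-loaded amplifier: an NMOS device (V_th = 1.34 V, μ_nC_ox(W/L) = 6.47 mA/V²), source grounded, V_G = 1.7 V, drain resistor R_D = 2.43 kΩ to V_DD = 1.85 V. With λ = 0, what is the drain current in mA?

I_D = 0.419 mA

V_GS = V_G = 1.7 V, so V_ov = 1.7 − 1.34 = 0.36 V.
Assume saturation: I_D = ½ k_n V_ov² = 0.5 × 6.47 × 0.36² = 0.419 mA, giving V_DS = V_DD − I_D R_D = 1.85 − 0.419 × 2.43 = 0.831 V.
V_DS = 0.831 V ≥ V_ov = 0.36 V, confirming saturation.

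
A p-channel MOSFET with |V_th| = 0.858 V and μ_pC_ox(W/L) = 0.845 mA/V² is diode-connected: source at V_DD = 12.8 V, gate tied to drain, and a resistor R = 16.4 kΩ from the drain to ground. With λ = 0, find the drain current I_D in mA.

I_D = 0.652 mA

With gate tied to drain, V_SG = V_SD ≥ V_SG − |V_th|, so the device is in saturation.
KCL at the drain: ½ k_p (V_SG − |V_th|)² = (V_DD − V_SG)/R.
Let x = V_SG − 0.858. Then 6.93 x² + x − 11.94 = 0, giving x = 1.24 V (positive root), so V_SG = 2.1 V.
I_D = (V_DD − V_SG)/R = (12.8 − 2.1) / 16.4 = 0.652 mA.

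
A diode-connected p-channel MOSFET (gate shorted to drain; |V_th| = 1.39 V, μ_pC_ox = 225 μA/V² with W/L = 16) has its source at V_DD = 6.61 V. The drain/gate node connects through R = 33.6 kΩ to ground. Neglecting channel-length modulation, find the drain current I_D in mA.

With gate tied to drain, V_SG = V_SD ≥ V_SG − |V_th|, so the device is in saturation.
k_p = μ_pC_ox · (W/L) = 3.6 mA/V².
KCL at the drain: ½ k_p (V_SG − |V_th|)² = (V_DD − V_SG)/R.
Let x = V_SG − 1.39. Then 60.5 x² + x − 5.22 = 0, giving x = 0.286 V (positive root), so V_SG = 1.68 V.
I_D = (V_DD − V_SG)/R = (6.61 − 1.68) / 33.6 = 0.147 mA.

I_D = 0.147 mA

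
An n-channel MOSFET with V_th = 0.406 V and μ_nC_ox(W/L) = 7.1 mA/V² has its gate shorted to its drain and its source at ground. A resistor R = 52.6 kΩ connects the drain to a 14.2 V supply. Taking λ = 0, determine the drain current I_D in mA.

With gate tied to drain, V_GS = V_DS ≥ V_GS − V_th, so the device is in saturation.
KCL at the drain: ½ k_n (V_GS − V_th)² = (V_DD − V_GS)/R.
Let x = V_GS − 0.406. Then 187 x² + x − 13.79 = 0, giving x = 0.269 V (positive root), so V_GS = 0.675 V.
I_D = (V_DD − V_GS)/R = (14.2 − 0.675) / 52.6 = 0.257 mA.

I_D = 0.257 mA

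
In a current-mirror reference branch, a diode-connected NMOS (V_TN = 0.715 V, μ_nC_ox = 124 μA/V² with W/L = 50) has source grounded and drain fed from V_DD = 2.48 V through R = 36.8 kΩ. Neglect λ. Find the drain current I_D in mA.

With gate tied to drain, V_GS = V_DS ≥ V_GS − V_TN, so the device is in saturation.
k_n = μ_nC_ox · (W/L) = 6.2 mA/V².
KCL at the drain: ½ k_n (V_GS − V_TN)² = (V_DD − V_GS)/R.
Let x = V_GS − 0.715. Then 114 x² + x − 1.765 = 0, giving x = 0.12 V (positive root), so V_GS = 0.835 V.
I_D = (V_DD − V_GS)/R = (2.48 − 0.835) / 36.8 = 0.0447 mA.

I_D = 0.0447 mA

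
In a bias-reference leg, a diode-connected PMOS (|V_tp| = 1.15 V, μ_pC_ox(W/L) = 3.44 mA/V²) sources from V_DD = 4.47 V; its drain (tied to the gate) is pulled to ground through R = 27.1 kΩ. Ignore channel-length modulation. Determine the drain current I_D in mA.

I_D = 0.113 mA

With gate tied to drain, V_SG = V_SD ≥ V_SG − |V_tp|, so the device is in saturation.
KCL at the drain: ½ k_p (V_SG − |V_tp|)² = (V_DD − V_SG)/R.
Let x = V_SG − 1.15. Then 46.6 x² + x − 3.32 = 0, giving x = 0.256 V (positive root), so V_SG = 1.41 V.
I_D = (V_DD − V_SG)/R = (4.47 − 1.41) / 27.1 = 0.113 mA.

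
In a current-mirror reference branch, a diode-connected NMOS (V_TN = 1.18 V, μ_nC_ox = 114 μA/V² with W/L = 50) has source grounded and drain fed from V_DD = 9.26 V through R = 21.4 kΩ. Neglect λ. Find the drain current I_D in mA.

With gate tied to drain, V_GS = V_DS ≥ V_GS − V_TN, so the device is in saturation.
k_n = μ_nC_ox · (W/L) = 5.7 mA/V².
KCL at the drain: ½ k_n (V_GS − V_TN)² = (V_DD − V_GS)/R.
Let x = V_GS − 1.18. Then 61 x² + x − 8.08 = 0, giving x = 0.356 V (positive root), so V_GS = 1.54 V.
I_D = (V_DD − V_GS)/R = (9.26 − 1.54) / 21.4 = 0.361 mA.

I_D = 0.361 mA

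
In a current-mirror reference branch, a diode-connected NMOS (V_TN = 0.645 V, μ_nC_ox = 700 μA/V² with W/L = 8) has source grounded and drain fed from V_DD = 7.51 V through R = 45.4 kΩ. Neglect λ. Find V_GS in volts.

With gate tied to drain, V_GS = V_DS ≥ V_GS − V_TN, so the device is in saturation.
k_n = μ_nC_ox · (W/L) = 5.6 mA/V².
KCL at the drain: ½ k_n (V_GS − V_TN)² = (V_DD − V_GS)/R.
Let x = V_GS − 0.645. Then 127 x² + x − 6.865 = 0, giving x = 0.228 V (positive root), so V_GS = 0.873 V.
I_D = (V_DD − V_GS)/R = (7.51 − 0.873) / 45.4 = 0.146 mA.

V_GS = 0.873 V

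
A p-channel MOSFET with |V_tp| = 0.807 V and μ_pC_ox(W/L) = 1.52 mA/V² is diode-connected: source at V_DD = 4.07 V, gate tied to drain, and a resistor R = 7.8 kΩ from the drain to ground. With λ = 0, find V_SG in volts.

V_SG = 1.47 V

With gate tied to drain, V_SG = V_SD ≥ V_SG − |V_tp|, so the device is in saturation.
KCL at the drain: ½ k_p (V_SG − |V_tp|)² = (V_DD − V_SG)/R.
Let x = V_SG − 0.807. Then 5.93 x² + x − 3.263 = 0, giving x = 0.662 V (positive root), so V_SG = 1.47 V.
I_D = (V_DD − V_SG)/R = (4.07 − 1.47) / 7.8 = 0.333 mA.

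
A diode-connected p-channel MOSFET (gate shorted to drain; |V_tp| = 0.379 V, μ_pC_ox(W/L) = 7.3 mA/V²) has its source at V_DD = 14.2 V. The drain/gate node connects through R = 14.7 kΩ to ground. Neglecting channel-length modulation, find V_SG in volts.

With gate tied to drain, V_SG = V_SD ≥ V_SG − |V_tp|, so the device is in saturation.
KCL at the drain: ½ k_p (V_SG − |V_tp|)² = (V_DD − V_SG)/R.
Let x = V_SG − 0.379. Then 53.7 x² + x − 13.82 = 0, giving x = 0.498 V (positive root), so V_SG = 0.877 V.
I_D = (V_DD − V_SG)/R = (14.2 − 0.877) / 14.7 = 0.906 mA.

V_SG = 0.877 V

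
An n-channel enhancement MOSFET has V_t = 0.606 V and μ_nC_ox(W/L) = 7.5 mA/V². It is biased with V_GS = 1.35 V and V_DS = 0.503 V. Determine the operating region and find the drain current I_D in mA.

V_ov = V_GS − V_t = 1.35 − 0.606 = 0.744 V.
Since V_DS = 0.503 V < V_ov = 0.744 V, the device is in the triode region.
I_D = k_n [V_ov · V_DS − ½ V_DS²] = 7.5 × [0.744 × 0.503 − 0.5 × 0.503²] = 1.86 mA.

Triode; I_D = 1.86 mA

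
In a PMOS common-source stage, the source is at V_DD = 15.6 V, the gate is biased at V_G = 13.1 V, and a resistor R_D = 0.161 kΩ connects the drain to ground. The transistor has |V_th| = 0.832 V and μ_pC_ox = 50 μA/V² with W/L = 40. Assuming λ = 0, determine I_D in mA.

V_SG = V_DD − V_G = 15.6 − 13.1 = 2.5 V, so V_ov = 2.5 − 0.832 = 1.67 V.
k_p = μ_pC_ox · (W/L) = 2 mA/V².
Assume saturation: I_D = ½ k_p V_ov² = 0.5 × 2 × 1.67² = 2.78 mA, giving V_SD = V_DD − I_D R_D = 15.6 − 2.78 × 0.161 = 15.2 V.
V_SD = 15.2 V ≥ V_ov = 1.67 V, confirming saturation.

I_D = 2.78 mA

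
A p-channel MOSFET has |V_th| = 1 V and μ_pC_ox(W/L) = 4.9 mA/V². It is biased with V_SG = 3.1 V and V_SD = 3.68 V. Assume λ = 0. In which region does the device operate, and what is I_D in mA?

V_ov = V_SG − |V_th| = 3.1 − 1 = 2.1 V.
Since V_SD = 3.68 V ≥ V_ov = 2.1 V, the device is in saturation.
I_D = ½ k_p V_ov² = 0.5 × 4.9 × 2.1² = 10.8 mA.

Saturation; I_D = 10.8 mA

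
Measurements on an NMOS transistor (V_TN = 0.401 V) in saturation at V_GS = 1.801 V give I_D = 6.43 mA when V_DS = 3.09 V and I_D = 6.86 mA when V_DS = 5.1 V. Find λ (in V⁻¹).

λ = 0.0371 V⁻¹

With V_GS fixed, I_D ∝ (1 + λ V_DS) in saturation, so I_D2/I_D1 = (1 + λ V_DS2)/(1 + λ V_DS1).
6.86/6.43 = 1.067 = (1 + 5.1 λ)/(1 + 3.09 λ).
Solving: λ (I_D1 V_DS2 − I_D2 V_DS1) = I_D2 − I_D1, so λ = (6.86 − 6.43) / (6.43 × 5.1 − 6.86 × 3.09) = 0.43 / 11.6 = 0.0371 V⁻¹.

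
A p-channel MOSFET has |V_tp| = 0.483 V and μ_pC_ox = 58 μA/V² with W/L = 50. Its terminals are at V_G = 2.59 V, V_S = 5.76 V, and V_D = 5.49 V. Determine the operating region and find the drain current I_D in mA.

V_SG = V_S − V_G = 5.76 − 2.59 = 3.17 V; V_SD = V_S − V_D = 5.76 − 5.49 = 0.27 V.
k_p = μ_pC_ox · (W/L) = 2.9 mA/V².
V_ov = V_SG − |V_tp| = 3.17 − 0.483 = 2.69 V.
Since V_SD = 0.27 V < V_ov = 2.69 V, the device is in the triode region.
I_D = k_p [V_ov · V_SD − ½ V_SD²] = 2.9 × [2.69 × 0.27 − 0.5 × 0.27²] = 2 mA.

Triode; I_D = 2.00 mA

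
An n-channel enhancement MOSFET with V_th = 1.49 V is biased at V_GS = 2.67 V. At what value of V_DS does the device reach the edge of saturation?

V_DS,sat = 1.18 V

The boundary between triode and saturation is V_DS = V_GS − V_th = V_ov.
V_ov = 2.67 − 1.49 = 1.18 V.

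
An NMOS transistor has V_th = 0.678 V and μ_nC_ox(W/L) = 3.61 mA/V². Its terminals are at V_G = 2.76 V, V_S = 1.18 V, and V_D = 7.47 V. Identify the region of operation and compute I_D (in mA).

Saturation; I_D = 1.47 mA

V_GS = V_G − V_S = 2.76 − 1.18 = 1.58 V; V_DS = V_D − V_S = 7.47 − 1.18 = 6.29 V.
V_ov = V_GS − V_th = 1.58 − 0.678 = 0.902 V.
Since V_DS = 6.29 V ≥ V_ov = 0.902 V, the device is in saturation.
I_D = ½ k_n V_ov² = 0.5 × 3.61 × 0.902² = 1.47 mA.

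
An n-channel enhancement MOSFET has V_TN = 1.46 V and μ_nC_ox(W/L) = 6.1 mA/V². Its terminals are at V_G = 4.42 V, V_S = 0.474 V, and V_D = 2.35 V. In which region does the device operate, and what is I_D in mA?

V_GS = V_G − V_S = 4.42 − 0.474 = 3.95 V; V_DS = V_D − V_S = 2.35 − 0.474 = 1.88 V.
V_ov = V_GS − V_TN = 3.95 − 1.46 = 2.49 V.
Since V_DS = 1.88 V < V_ov = 2.49 V, the device is in the triode region.
I_D = k_n [V_ov · V_DS − ½ V_DS²] = 6.1 × [2.49 × 1.88 − 0.5 × 1.88²] = 17.7 mA.

Triode; I_D = 17.7 mA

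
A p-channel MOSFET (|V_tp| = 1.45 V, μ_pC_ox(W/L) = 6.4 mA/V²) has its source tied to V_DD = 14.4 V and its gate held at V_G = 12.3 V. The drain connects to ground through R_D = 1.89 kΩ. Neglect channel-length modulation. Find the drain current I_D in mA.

V_SG = V_DD − V_G = 14.4 − 12.3 = 2.1 V, so V_ov = 2.1 − 1.45 = 0.65 V.
Assume saturation: I_D = ½ k_p V_ov² = 0.5 × 6.4 × 0.65² = 1.35 mA, giving V_SD = V_DD − I_D R_D = 14.4 − 1.35 × 1.89 = 11.8 V.
V_SD = 11.8 V ≥ V_ov = 0.65 V, confirming saturation.

I_D = 1.35 mA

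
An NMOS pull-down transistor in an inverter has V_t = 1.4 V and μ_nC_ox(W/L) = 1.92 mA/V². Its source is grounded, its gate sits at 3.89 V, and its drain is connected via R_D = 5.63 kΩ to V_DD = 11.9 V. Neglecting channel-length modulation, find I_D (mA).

V_GS = V_G = 3.89 V, so V_ov = 3.89 − 1.4 = 2.49 V.
Assume saturation: I_D = ½ k_n V_ov² = 0.5 × 1.92 × 2.49² = 5.95 mA, giving V_DS = V_DD − I_D R_D = 11.9 − 5.95 × 5.63 = -21.6 V.
But -21.6 V < V_ov = 2.49 V, so the device is actually in triode.
In triode I_D = k_n[V_ov V_DS − ½ V_DS²] and I_D = (V_DD − V_DS)/R_D. Equating: 5.4 V_DS² − 27.92 V_DS + 11.9 = 0, giving V_DS = 0.469 V (the root below V_ov).
I_D = (11.9 − 0.469) / 5.63 = 2.03 mA.

I_D = 2.03 mA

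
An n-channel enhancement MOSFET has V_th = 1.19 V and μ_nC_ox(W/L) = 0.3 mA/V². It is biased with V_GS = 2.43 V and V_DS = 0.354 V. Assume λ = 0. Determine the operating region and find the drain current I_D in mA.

Triode; I_D = 0.113 mA

V_ov = V_GS − V_th = 2.43 − 1.19 = 1.24 V.
Since V_DS = 0.354 V < V_ov = 1.24 V, the device is in the triode region.
I_D = k_n [V_ov · V_DS − ½ V_DS²] = 0.3 × [1.24 × 0.354 − 0.5 × 0.354²] = 0.113 mA.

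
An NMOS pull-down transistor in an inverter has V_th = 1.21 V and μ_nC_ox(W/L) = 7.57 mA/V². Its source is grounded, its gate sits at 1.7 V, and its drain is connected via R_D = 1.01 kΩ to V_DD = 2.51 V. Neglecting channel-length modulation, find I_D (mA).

I_D = 0.909 mA

V_GS = V_G = 1.7 V, so V_ov = 1.7 − 1.21 = 0.49 V.
Assume saturation: I_D = ½ k_n V_ov² = 0.5 × 7.57 × 0.49² = 0.909 mA, giving V_DS = V_DD − I_D R_D = 2.51 − 0.909 × 1.01 = 1.59 V.
V_DS = 1.59 V ≥ V_ov = 0.49 V, confirming saturation.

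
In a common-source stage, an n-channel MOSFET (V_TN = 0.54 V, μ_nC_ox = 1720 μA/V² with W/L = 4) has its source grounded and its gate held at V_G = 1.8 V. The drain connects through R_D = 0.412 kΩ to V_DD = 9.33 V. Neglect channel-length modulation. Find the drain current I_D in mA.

V_GS = V_G = 1.8 V, so V_ov = 1.8 − 0.54 = 1.26 V.
k_n = μ_nC_ox · (W/L) = 6.88 mA/V².
Assume saturation: I_D = ½ k_n V_ov² = 0.5 × 6.88 × 1.26² = 5.46 mA, giving V_DS = V_DD − I_D R_D = 9.33 − 5.46 × 0.412 = 7.08 V.
V_DS = 7.08 V ≥ V_ov = 1.26 V, confirming saturation.

I_D = 5.46 mA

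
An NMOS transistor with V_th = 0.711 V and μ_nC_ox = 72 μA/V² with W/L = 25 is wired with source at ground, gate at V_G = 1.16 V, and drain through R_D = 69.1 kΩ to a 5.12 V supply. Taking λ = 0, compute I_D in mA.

I_D = 0.0726 mA

V_GS = V_G = 1.16 V, so V_ov = 1.16 − 0.711 = 0.449 V.
k_n = μ_nC_ox · (W/L) = 1.8 mA/V².
Assume saturation: I_D = ½ k_n V_ov² = 0.5 × 1.8 × 0.449² = 0.181 mA, giving V_DS = V_DD − I_D R_D = 5.12 − 0.181 × 69.1 = -7.42 V.
But -7.42 V < V_ov = 0.449 V, so the device is actually in triode.
In triode I_D = k_n[V_ov V_DS − ½ V_DS²] and I_D = (V_DD − V_DS)/R_D. Equating: 62.2 V_DS² − 56.85 V_DS + 5.12 = 0, giving V_DS = 0.101 V (the root below V_ov).
I_D = (5.12 − 0.101) / 69.1 = 0.0726 mA.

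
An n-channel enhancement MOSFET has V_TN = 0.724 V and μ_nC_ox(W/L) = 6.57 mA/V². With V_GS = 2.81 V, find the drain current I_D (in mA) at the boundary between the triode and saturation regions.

I_D = 14.3 mA

At the boundary V_DS = V_ov = V_GS − V_TN = 2.81 − 0.724 = 2.09 V.
I_D = ½ k_n V_ov² = 0.5 × 6.57 × 2.09² = 14.3 mA.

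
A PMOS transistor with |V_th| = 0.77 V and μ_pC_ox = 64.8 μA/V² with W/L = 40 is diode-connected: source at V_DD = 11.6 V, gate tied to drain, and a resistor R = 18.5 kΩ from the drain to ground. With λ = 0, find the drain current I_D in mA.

I_D = 0.550 mA

With gate tied to drain, V_SG = V_SD ≥ V_SG − |V_th|, so the device is in saturation.
k_p = μ_pC_ox · (W/L) = 2.592 mA/V².
KCL at the drain: ½ k_p (V_SG − |V_th|)² = (V_DD − V_SG)/R.
Let x = V_SG − 0.77. Then 24 x² + x − 10.83 = 0, giving x = 0.652 V (positive root), so V_SG = 1.42 V.
I_D = (V_DD − V_SG)/R = (11.6 − 1.42) / 18.5 = 0.55 mA.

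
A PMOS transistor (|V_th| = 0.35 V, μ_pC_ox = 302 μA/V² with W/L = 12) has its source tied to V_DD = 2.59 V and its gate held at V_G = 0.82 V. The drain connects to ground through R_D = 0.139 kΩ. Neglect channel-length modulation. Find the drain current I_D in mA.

V_SG = V_DD − V_G = 2.59 − 0.82 = 1.77 V, so V_ov = 1.77 − 0.35 = 1.42 V.
k_p = μ_pC_ox · (W/L) = 3.624 mA/V².
Assume saturation: I_D = ½ k_p V_ov² = 0.5 × 3.624 × 1.42² = 3.65 mA, giving V_SD = V_DD − I_D R_D = 2.59 − 3.65 × 0.139 = 2.08 V.
V_SD = 2.08 V ≥ V_ov = 1.42 V, confirming saturation.

I_D = 3.65 mA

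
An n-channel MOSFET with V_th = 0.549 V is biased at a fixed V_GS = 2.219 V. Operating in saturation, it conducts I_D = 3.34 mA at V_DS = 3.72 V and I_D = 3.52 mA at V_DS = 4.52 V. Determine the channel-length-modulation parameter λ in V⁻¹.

λ = 0.0899 V⁻¹

With V_GS fixed, I_D ∝ (1 + λ V_DS) in saturation, so I_D2/I_D1 = (1 + λ V_DS2)/(1 + λ V_DS1).
3.52/3.34 = 1.054 = (1 + 4.52 λ)/(1 + 3.72 λ).
Solving: λ (I_D1 V_DS2 − I_D2 V_DS1) = I_D2 − I_D1, so λ = (3.52 − 3.34) / (3.34 × 4.52 − 3.52 × 3.72) = 0.18 / 2 = 0.0899 V⁻¹.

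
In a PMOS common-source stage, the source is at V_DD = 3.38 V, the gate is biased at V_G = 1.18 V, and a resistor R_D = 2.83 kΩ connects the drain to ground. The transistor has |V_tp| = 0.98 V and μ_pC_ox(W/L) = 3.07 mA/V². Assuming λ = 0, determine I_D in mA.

V_SG = V_DD − V_G = 3.38 − 1.18 = 2.2 V, so V_ov = 2.2 − 0.98 = 1.22 V.
Assume saturation: I_D = ½ k_p V_ov² = 0.5 × 3.07 × 1.22² = 2.28 mA, giving V_SD = V_DD − I_D R_D = 3.38 − 2.28 × 2.83 = -3.09 V.
But -3.09 V < V_ov = 1.22 V, so the device is actually in triode.
In triode I_D = k_p[V_ov V_SD − ½ V_SD²] and I_D = (V_DD − V_SD)/R_D. Equating: 4.34 V_SD² − 11.6 V_SD + 3.38 = 0, giving V_SD = 0.333 V (the root below V_ov).
I_D = (3.38 − 0.333) / 2.83 = 1.08 mA.

I_D = 1.08 mA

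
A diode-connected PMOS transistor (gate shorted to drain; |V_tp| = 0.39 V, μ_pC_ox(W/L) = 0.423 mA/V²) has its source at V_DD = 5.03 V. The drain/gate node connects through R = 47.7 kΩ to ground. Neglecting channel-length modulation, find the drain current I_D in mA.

With gate tied to drain, V_SG = V_SD ≥ V_SG − |V_tp|, so the device is in saturation.
KCL at the drain: ½ k_p (V_SG − |V_tp|)² = (V_DD − V_SG)/R.
Let x = V_SG − 0.39. Then 10.1 x² + x − 4.64 = 0, giving x = 0.63 V (positive root), so V_SG = 1.02 V.
I_D = (V_DD − V_SG)/R = (5.03 − 1.02) / 47.7 = 0.0841 mA.

I_D = 0.0841 mA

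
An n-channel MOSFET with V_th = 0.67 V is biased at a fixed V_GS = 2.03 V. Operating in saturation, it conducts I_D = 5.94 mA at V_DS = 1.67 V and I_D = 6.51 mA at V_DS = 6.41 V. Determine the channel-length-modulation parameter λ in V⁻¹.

With V_GS fixed, I_D ∝ (1 + λ V_DS) in saturation, so I_D2/I_D1 = (1 + λ V_DS2)/(1 + λ V_DS1).
6.51/5.94 = 1.096 = (1 + 6.41 λ)/(1 + 1.67 λ).
Solving: λ (I_D1 V_DS2 − I_D2 V_DS1) = I_D2 − I_D1, so λ = (6.51 − 5.94) / (5.94 × 6.41 − 6.51 × 1.67) = 0.57 / 27.2 = 0.021 V⁻¹.

λ = 0.0210 V⁻¹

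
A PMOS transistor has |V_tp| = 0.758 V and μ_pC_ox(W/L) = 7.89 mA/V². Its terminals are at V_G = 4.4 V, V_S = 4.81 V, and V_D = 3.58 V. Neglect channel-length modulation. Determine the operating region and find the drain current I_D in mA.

Cutoff; I_D = 0 mA

V_SG = V_S − V_G = 4.81 − 4.4 = 0.41 V; V_SD = V_S − V_D = 4.81 − 3.58 = 1.23 V.
V_SG = 0.41 V < |V_tp| = 0.758 V, so the transistor is in cutoff.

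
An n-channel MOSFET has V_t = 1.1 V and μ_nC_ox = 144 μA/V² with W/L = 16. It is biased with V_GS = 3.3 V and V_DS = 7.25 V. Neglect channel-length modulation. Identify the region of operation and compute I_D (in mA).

k_n = μ_nC_ox · (W/L) = 2.304 mA/V².
V_ov = V_GS − V_t = 3.3 − 1.1 = 2.2 V.
Since V_DS = 7.25 V ≥ V_ov = 2.2 V, the device is in saturation.
I_D = ½ k_n V_ov² = 0.5 × 2.304 × 2.2² = 5.58 mA.

Saturation; I_D = 5.58 mA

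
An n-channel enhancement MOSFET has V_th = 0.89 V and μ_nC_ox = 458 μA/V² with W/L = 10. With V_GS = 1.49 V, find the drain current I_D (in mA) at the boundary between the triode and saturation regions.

At the boundary V_DS = V_ov = V_GS − V_th = 1.49 − 0.89 = 0.6 V.
k_n = μ_nC_ox · (W/L) = 4.58 mA/V².
I_D = ½ k_n V_ov² = 0.5 × 4.58 × 0.6² = 0.824 mA.

I_D = 0.824 mA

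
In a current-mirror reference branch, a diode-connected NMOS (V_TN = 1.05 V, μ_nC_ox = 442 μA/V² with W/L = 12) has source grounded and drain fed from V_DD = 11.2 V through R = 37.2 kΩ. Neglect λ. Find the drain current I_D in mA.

With gate tied to drain, V_GS = V_DS ≥ V_GS − V_TN, so the device is in saturation.
k_n = μ_nC_ox · (W/L) = 5.304 mA/V².
KCL at the drain: ½ k_n (V_GS − V_TN)² = (V_DD − V_GS)/R.
Let x = V_GS − 1.05. Then 98.7 x² + x − 10.15 = 0, giving x = 0.316 V (positive root), so V_GS = 1.37 V.
I_D = (V_DD − V_GS)/R = (11.2 − 1.37) / 37.2 = 0.264 mA.

I_D = 0.264 mA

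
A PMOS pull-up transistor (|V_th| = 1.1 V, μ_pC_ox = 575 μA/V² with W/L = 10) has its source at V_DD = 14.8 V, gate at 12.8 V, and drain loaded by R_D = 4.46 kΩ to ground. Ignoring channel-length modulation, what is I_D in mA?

I_D = 2.33 mA

V_SG = V_DD − V_G = 14.8 − 12.8 = 2 V, so V_ov = 2 − 1.1 = 0.9 V.
k_p = μ_pC_ox · (W/L) = 5.75 mA/V².
Assume saturation: I_D = ½ k_p V_ov² = 0.5 × 5.75 × 0.9² = 2.33 mA, giving V_SD = V_DD − I_D R_D = 14.8 − 2.33 × 4.46 = 4.41 V.
V_SD = 4.41 V ≥ V_ov = 0.9 V, confirming saturation.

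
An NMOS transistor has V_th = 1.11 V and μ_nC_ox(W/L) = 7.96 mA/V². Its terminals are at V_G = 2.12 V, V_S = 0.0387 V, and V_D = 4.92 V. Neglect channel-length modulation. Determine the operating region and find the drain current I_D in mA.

Saturation; I_D = 3.75 mA

V_GS = V_G − V_S = 2.12 − 0.0387 = 2.08 V; V_DS = V_D − V_S = 4.92 − 0.0387 = 4.88 V.
V_ov = V_GS − V_th = 2.08 − 1.11 = 0.971 V.
Since V_DS = 4.88 V ≥ V_ov = 0.971 V, the device is in saturation.
I_D = ½ k_n V_ov² = 0.5 × 7.96 × 0.971² = 3.75 mA.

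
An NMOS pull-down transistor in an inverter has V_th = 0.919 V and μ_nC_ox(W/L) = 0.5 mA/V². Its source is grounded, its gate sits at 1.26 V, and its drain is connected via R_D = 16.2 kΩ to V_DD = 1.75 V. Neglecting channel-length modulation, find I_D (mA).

I_D = 0.0291 mA

V_GS = V_G = 1.26 V, so V_ov = 1.26 − 0.919 = 0.341 V.
Assume saturation: I_D = ½ k_n V_ov² = 0.5 × 0.5 × 0.341² = 0.0291 mA, giving V_DS = V_DD − I_D R_D = 1.75 − 0.0291 × 16.2 = 1.28 V.
V_DS = 1.28 V ≥ V_ov = 0.341 V, confirming saturation.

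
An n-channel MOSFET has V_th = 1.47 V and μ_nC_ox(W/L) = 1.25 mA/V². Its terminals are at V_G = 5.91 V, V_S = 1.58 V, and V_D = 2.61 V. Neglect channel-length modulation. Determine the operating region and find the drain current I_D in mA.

Triode; I_D = 3.02 mA

V_GS = V_G − V_S = 5.91 − 1.58 = 4.33 V; V_DS = V_D − V_S = 2.61 − 1.58 = 1.03 V.
V_ov = V_GS − V_th = 4.33 − 1.47 = 2.86 V.
Since V_DS = 1.03 V < V_ov = 2.86 V, the device is in the triode region.
I_D = k_n [V_ov · V_DS − ½ V_DS²] = 1.25 × [2.86 × 1.03 − 0.5 × 1.03²] = 3.02 mA.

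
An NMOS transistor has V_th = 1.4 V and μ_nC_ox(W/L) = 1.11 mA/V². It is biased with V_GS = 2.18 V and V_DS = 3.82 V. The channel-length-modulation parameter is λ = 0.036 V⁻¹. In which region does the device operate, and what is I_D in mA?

V_ov = V_GS − V_th = 2.18 − 1.4 = 0.78 V.
Since V_DS = 3.82 V ≥ V_ov = 0.78 V, the device is in saturation.
I_D = ½ k_n V_ov² (1 + λ V_DS) = 0.5 × 1.11 × 0.78² × (1 + 0.036 × 3.82) = 0.384 mA.

Saturation; I_D = 0.384 mA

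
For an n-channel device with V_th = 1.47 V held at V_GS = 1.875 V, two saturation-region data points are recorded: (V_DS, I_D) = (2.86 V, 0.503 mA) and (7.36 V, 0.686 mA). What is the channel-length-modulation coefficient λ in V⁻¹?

λ = 0.105 V⁻¹

With V_GS fixed, I_D ∝ (1 + λ V_DS) in saturation, so I_D2/I_D1 = (1 + λ V_DS2)/(1 + λ V_DS1).
0.686/0.503 = 1.364 = (1 + 7.36 λ)/(1 + 2.86 λ).
Solving: λ (I_D1 V_DS2 − I_D2 V_DS1) = I_D2 − I_D1, so λ = (0.686 − 0.503) / (0.503 × 7.36 − 0.686 × 2.86) = 0.183 / 1.74 = 0.105 V⁻¹.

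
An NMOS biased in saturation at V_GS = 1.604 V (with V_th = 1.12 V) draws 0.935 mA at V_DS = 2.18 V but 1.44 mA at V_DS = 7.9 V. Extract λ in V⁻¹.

λ = 0.119 V⁻¹

With V_GS fixed, I_D ∝ (1 + λ V_DS) in saturation, so I_D2/I_D1 = (1 + λ V_DS2)/(1 + λ V_DS1).
1.44/0.935 = 1.54 = (1 + 7.9 λ)/(1 + 2.18 λ).
Solving: λ (I_D1 V_DS2 − I_D2 V_DS1) = I_D2 − I_D1, so λ = (1.44 − 0.935) / (0.935 × 7.9 − 1.44 × 2.18) = 0.505 / 4.25 = 0.119 V⁻¹.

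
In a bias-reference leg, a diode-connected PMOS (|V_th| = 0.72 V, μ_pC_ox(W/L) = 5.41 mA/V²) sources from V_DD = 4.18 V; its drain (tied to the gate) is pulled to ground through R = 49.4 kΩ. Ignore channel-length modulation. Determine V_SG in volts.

V_SG = 0.877 V

With gate tied to drain, V_SG = V_SD ≥ V_SG − |V_th|, so the device is in saturation.
KCL at the drain: ½ k_p (V_SG − |V_th|)² = (V_DD − V_SG)/R.
Let x = V_SG − 0.72. Then 134 x² + x − 3.46 = 0, giving x = 0.157 V (positive root), so V_SG = 0.877 V.
I_D = (V_DD − V_SG)/R = (4.18 − 0.877) / 49.4 = 0.0669 mA.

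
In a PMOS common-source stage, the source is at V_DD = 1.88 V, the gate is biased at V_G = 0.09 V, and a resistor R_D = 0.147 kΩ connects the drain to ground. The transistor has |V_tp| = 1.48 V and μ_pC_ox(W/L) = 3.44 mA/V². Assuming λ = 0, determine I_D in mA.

I_D = 0.165 mA

V_SG = V_DD − V_G = 1.88 − 0.09 = 1.79 V, so V_ov = 1.79 − 1.48 = 0.31 V.
Assume saturation: I_D = ½ k_p V_ov² = 0.5 × 3.44 × 0.31² = 0.165 mA, giving V_SD = V_DD − I_D R_D = 1.88 − 0.165 × 0.147 = 1.86 V.
V_SD = 1.86 V ≥ V_ov = 0.31 V, confirming saturation.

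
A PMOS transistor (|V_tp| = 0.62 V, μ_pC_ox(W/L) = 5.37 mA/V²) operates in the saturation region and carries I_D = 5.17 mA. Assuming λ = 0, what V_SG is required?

In saturation I_D = ½ k_p (V_SG − |V_tp|)², so V_SG − |V_tp| = √(2 I_D / k_p) = √(2 × 5.17 / 5.37) = 1.39 V.
V_SG = 0.62 + 1.39 = 2.01 V.

V_SG = 2.01 V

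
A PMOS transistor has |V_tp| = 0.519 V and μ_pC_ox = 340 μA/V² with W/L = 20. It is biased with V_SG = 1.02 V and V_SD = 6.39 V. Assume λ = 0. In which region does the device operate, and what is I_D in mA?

Saturation; I_D = 0.853 mA

k_p = μ_pC_ox · (W/L) = 6.8 mA/V².
V_ov = V_SG − |V_tp| = 1.02 − 0.519 = 0.501 V.
Since V_SD = 6.39 V ≥ V_ov = 0.501 V, the device is in saturation.
I_D = ½ k_p V_ov² = 0.5 × 6.8 × 0.501² = 0.853 mA.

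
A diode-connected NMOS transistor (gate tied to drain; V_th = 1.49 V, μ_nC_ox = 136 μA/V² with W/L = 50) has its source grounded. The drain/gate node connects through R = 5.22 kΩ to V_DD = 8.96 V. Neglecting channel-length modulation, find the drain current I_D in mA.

I_D = 1.31 mA

With gate tied to drain, V_GS = V_DS ≥ V_GS − V_th, so the device is in saturation.
k_n = μ_nC_ox · (W/L) = 6.8 mA/V².
KCL at the drain: ½ k_n (V_GS − V_th)² = (V_DD − V_GS)/R.
Let x = V_GS − 1.49. Then 17.7 x² + x − 7.47 = 0, giving x = 0.621 V (positive root), so V_GS = 2.11 V.
I_D = (V_DD − V_GS)/R = (8.96 − 2.11) / 5.22 = 1.31 mA.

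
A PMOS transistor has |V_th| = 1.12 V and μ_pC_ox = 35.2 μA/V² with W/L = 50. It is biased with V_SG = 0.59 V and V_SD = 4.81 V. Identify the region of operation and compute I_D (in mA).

V_SG = 0.59 V < |V_th| = 1.12 V, so the transistor is in cutoff.

Cutoff; I_D = 0 mA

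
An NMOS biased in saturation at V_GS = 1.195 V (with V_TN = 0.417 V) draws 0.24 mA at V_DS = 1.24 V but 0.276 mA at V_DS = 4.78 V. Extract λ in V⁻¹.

With V_GS fixed, I_D ∝ (1 + λ V_DS) in saturation, so I_D2/I_D1 = (1 + λ V_DS2)/(1 + λ V_DS1).
0.276/0.24 = 1.15 = (1 + 4.78 λ)/(1 + 1.24 λ).
Solving: λ (I_D1 V_DS2 − I_D2 V_DS1) = I_D2 − I_D1, so λ = (0.276 − 0.24) / (0.24 × 4.78 − 0.276 × 1.24) = 0.036 / 0.805 = 0.0447 V⁻¹.

λ = 0.0447 V⁻¹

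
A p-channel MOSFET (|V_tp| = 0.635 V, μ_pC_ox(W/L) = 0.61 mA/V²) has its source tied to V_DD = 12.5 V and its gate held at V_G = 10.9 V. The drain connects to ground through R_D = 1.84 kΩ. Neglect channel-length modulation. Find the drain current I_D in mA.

V_SG = V_DD − V_G = 12.5 − 10.9 = 1.6 V, so V_ov = 1.6 − 0.635 = 0.965 V.
Assume saturation: I_D = ½ k_p V_ov² = 0.5 × 0.61 × 0.965² = 0.284 mA, giving V_SD = V_DD − I_D R_D = 12.5 − 0.284 × 1.84 = 12 V.
V_SD = 12 V ≥ V_ov = 0.965 V, confirming saturation.

I_D = 0.284 mA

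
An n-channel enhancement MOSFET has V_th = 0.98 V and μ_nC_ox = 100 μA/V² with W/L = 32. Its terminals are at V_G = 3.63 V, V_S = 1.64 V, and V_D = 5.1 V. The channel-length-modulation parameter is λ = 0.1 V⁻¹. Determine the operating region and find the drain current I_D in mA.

Saturation; I_D = 2.20 mA

V_GS = V_G − V_S = 3.63 − 1.64 = 1.99 V; V_DS = V_D − V_S = 5.1 − 1.64 = 3.46 V.
k_n = μ_nC_ox · (W/L) = 3.2 mA/V².
V_ov = V_GS − V_th = 1.99 − 0.98 = 1.01 V.
Since V_DS = 3.46 V ≥ V_ov = 1.01 V, the device is in saturation.
I_D = ½ k_n V_ov² (1 + λ V_DS) = 0.5 × 3.2 × 1.01² × (1 + 0.1 × 3.46) = 2.2 mA.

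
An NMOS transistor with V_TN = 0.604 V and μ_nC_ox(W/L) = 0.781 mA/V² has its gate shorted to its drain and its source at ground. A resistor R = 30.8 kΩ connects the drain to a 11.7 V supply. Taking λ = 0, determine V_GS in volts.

With gate tied to drain, V_GS = V_DS ≥ V_GS − V_TN, so the device is in saturation.
KCL at the drain: ½ k_n (V_GS − V_TN)² = (V_DD − V_GS)/R.
Let x = V_GS − 0.604. Then 12 x² + x − 11.1 = 0, giving x = 0.92 V (positive root), so V_GS = 1.52 V.
I_D = (V_DD − V_GS)/R = (11.7 − 1.52) / 30.8 = 0.33 mA.

V_GS = 1.52 V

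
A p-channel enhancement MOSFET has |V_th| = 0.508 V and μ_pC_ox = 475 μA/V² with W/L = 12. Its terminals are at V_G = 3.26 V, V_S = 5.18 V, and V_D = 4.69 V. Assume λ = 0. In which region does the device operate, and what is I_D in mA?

V_SG = V_S − V_G = 5.18 − 3.26 = 1.92 V; V_SD = V_S − V_D = 5.18 − 4.69 = 0.49 V.
k_p = μ_pC_ox · (W/L) = 5.7 mA/V².
V_ov = V_SG − |V_th| = 1.92 − 0.508 = 1.41 V.
Since V_SD = 0.49 V < V_ov = 1.41 V, the device is in the triode region.
I_D = k_p [V_ov · V_SD − ½ V_SD²] = 5.7 × [1.41 × 0.49 − 0.5 × 0.49²] = 3.26 mA.

Triode; I_D = 3.26 mA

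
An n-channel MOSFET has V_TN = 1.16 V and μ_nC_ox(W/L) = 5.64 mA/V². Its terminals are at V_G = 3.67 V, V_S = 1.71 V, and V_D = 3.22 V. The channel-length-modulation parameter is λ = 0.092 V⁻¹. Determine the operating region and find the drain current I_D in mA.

V_GS = V_G − V_S = 3.67 − 1.71 = 1.96 V; V_DS = V_D − V_S = 3.22 − 1.71 = 1.51 V.
V_ov = V_GS − V_TN = 1.96 − 1.16 = 0.8 V.
Since V_DS = 1.51 V ≥ V_ov = 0.8 V, the device is in saturation.
I_D = ½ k_n V_ov² (1 + λ V_DS) = 0.5 × 5.64 × 0.8² × (1 + 0.092 × 1.51) = 2.06 mA.

Saturation; I_D = 2.06 mA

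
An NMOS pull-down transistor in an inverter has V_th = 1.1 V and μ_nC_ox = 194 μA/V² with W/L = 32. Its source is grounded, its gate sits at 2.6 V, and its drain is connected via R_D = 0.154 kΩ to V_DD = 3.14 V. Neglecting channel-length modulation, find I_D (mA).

V_GS = V_G = 2.6 V, so V_ov = 2.6 − 1.1 = 1.5 V.
k_n = μ_nC_ox · (W/L) = 6.208 mA/V².
Assume saturation: I_D = ½ k_n V_ov² = 0.5 × 6.208 × 1.5² = 6.98 mA, giving V_DS = V_DD − I_D R_D = 3.14 − 6.98 × 0.154 = 2.06 V.
V_DS = 2.06 V ≥ V_ov = 1.5 V, confirming saturation.

I_D = 6.98 mA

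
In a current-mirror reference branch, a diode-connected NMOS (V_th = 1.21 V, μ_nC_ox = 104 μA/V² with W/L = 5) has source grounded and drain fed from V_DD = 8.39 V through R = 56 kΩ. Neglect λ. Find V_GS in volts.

With gate tied to drain, V_GS = V_DS ≥ V_GS − V_th, so the device is in saturation.
k_n = μ_nC_ox · (W/L) = 0.52 mA/V².
KCL at the drain: ½ k_n (V_GS − V_th)² = (V_DD − V_GS)/R.
Let x = V_GS − 1.21. Then 14.6 x² + x − 7.18 = 0, giving x = 0.669 V (positive root), so V_GS = 1.88 V.
I_D = (V_DD − V_GS)/R = (8.39 − 1.88) / 56 = 0.116 mA.

V_GS = 1.88 V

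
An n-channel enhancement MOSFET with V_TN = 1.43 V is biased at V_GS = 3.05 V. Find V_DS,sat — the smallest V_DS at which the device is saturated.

The boundary between triode and saturation is V_DS = V_GS − V_TN = V_ov.
V_ov = 3.05 − 1.43 = 1.62 V.

V_DS,sat = 1.62 V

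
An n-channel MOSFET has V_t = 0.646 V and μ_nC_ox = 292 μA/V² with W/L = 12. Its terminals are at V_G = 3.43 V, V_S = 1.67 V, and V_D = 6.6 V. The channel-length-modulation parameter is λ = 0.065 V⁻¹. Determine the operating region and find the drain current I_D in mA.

Saturation; I_D = 2.87 mA

V_GS = V_G − V_S = 3.43 − 1.67 = 1.76 V; V_DS = V_D − V_S = 6.6 − 1.67 = 4.93 V.
k_n = μ_nC_ox · (W/L) = 3.504 mA/V².
V_ov = V_GS − V_t = 1.76 − 0.646 = 1.11 V.
Since V_DS = 4.93 V ≥ V_ov = 1.11 V, the device is in saturation.
I_D = ½ k_n V_ov² (1 + λ V_DS) = 0.5 × 3.504 × 1.11² × (1 + 0.065 × 4.93) = 2.87 mA.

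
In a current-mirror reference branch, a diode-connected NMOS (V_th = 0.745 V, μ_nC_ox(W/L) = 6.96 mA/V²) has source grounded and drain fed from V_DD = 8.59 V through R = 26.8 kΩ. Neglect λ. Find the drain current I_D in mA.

I_D = 0.282 mA

With gate tied to drain, V_GS = V_DS ≥ V_GS − V_th, so the device is in saturation.
KCL at the drain: ½ k_n (V_GS − V_th)² = (V_DD − V_GS)/R.
Let x = V_GS − 0.745. Then 93.3 x² + x − 7.845 = 0, giving x = 0.285 V (positive root), so V_GS = 1.03 V.
I_D = (V_DD − V_GS)/R = (8.59 − 1.03) / 26.8 = 0.282 mA.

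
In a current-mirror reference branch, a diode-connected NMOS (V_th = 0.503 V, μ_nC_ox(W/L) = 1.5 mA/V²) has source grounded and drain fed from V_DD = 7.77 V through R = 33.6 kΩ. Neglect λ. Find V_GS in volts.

V_GS = 1.02 V

With gate tied to drain, V_GS = V_DS ≥ V_GS − V_th, so the device is in saturation.
KCL at the drain: ½ k_n (V_GS − V_th)² = (V_DD − V_GS)/R.
Let x = V_GS − 0.503. Then 25.2 x² + x − 7.267 = 0, giving x = 0.518 V (positive root), so V_GS = 1.02 V.
I_D = (V_DD − V_GS)/R = (7.77 − 1.02) / 33.6 = 0.201 mA.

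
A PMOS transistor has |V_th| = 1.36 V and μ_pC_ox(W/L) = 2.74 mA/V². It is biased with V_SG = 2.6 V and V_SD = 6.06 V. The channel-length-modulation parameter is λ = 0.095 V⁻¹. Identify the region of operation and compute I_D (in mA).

V_ov = V_SG − |V_th| = 2.6 − 1.36 = 1.24 V.
Since V_SD = 6.06 V ≥ V_ov = 1.24 V, the device is in saturation.
I_D = ½ k_p V_ov² (1 + λ V_SD) = 0.5 × 2.74 × 1.24² × (1 + 0.095 × 6.06) = 3.32 mA.

Saturation; I_D = 3.32 mA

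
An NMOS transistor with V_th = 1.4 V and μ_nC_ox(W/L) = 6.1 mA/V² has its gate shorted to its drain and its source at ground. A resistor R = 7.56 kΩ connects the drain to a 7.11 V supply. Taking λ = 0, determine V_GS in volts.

With gate tied to drain, V_GS = V_DS ≥ V_GS − V_th, so the device is in saturation.
KCL at the drain: ½ k_n (V_GS − V_th)² = (V_DD − V_GS)/R.
Let x = V_GS − 1.4. Then 23.1 x² + x − 5.71 = 0, giving x = 0.476 V (positive root), so V_GS = 1.88 V.
I_D = (V_DD − V_GS)/R = (7.11 − 1.88) / 7.56 = 0.692 mA.

V_GS = 1.88 V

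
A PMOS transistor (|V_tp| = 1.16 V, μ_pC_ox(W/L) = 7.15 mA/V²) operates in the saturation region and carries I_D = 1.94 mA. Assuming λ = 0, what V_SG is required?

V_SG = 1.90 V

In saturation I_D = ½ k_p (V_SG − |V_tp|)², so V_SG − |V_tp| = √(2 I_D / k_p) = √(2 × 1.94 / 7.15) = 0.737 V.
V_SG = 1.16 + 0.737 = 1.9 V.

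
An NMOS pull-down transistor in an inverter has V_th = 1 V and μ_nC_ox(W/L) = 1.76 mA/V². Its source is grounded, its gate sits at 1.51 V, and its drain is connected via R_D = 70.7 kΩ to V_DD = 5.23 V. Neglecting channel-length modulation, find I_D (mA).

V_GS = V_G = 1.51 V, so V_ov = 1.51 − 1 = 0.51 V.
Assume saturation: I_D = ½ k_n V_ov² = 0.5 × 1.76 × 0.51² = 0.229 mA, giving V_DS = V_DD − I_D R_D = 5.23 − 0.229 × 70.7 = -11 V.
But -11 V < V_ov = 0.51 V, so the device is actually in triode.
In triode I_D = k_n[V_ov V_DS − ½ V_DS²] and I_D = (V_DD − V_DS)/R_D. Equating: 62.2 V_DS² − 64.46 V_DS + 5.23 = 0, giving V_DS = 0.0887 V (the root below V_ov).
I_D = (5.23 − 0.0887) / 70.7 = 0.0727 mA.

I_D = 0.0727 mA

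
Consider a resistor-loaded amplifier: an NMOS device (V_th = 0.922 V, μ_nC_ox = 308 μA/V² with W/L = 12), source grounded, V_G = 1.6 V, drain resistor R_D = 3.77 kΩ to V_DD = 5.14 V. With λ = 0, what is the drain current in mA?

V_GS = V_G = 1.6 V, so V_ov = 1.6 − 0.922 = 0.678 V.
k_n = μ_nC_ox · (W/L) = 3.696 mA/V².
Assume saturation: I_D = ½ k_n V_ov² = 0.5 × 3.696 × 0.678² = 0.849 mA, giving V_DS = V_DD − I_D R_D = 5.14 − 0.849 × 3.77 = 1.94 V.
V_DS = 1.94 V ≥ V_ov = 0.678 V, confirming saturation.

I_D = 0.849 mA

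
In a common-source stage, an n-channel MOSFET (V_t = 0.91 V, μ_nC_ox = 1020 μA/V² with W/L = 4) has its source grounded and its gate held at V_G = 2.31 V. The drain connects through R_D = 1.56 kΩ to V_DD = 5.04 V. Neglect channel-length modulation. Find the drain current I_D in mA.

V_GS = V_G = 2.31 V, so V_ov = 2.31 − 0.91 = 1.4 V.
k_n = μ_nC_ox · (W/L) = 4.08 mA/V².
Assume saturation: I_D = ½ k_n V_ov² = 0.5 × 4.08 × 1.4² = 4 mA, giving V_DS = V_DD − I_D R_D = 5.04 − 4 × 1.56 = -1.2 V.
But -1.2 V < V_ov = 1.4 V, so the device is actually in triode.
In triode I_D = k_n[V_ov V_DS − ½ V_DS²] and I_D = (V_DD − V_DS)/R_D. Equating: 3.18 V_DS² − 9.911 V_DS + 5.04 = 0, giving V_DS = 0.64 V (the root below V_ov).
I_D = (5.04 − 0.64) / 1.56 = 2.82 mA.

I_D = 2.82 mA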